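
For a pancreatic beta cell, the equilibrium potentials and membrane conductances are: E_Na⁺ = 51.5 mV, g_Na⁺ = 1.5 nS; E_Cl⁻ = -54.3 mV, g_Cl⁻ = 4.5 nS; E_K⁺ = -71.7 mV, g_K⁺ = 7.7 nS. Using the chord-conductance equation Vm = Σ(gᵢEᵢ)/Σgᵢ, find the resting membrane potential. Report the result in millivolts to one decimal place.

Σ gᵢEᵢ = 1.5·(51.5) + 4.5·(-54.3) + 7.7·(-71.7) = -719.19
Σ gᵢ = 1.5 + 4.5 + 7.7 = 13.7
Vm = -719.19 / 13.7 = -52.50 mV

-52.5 mV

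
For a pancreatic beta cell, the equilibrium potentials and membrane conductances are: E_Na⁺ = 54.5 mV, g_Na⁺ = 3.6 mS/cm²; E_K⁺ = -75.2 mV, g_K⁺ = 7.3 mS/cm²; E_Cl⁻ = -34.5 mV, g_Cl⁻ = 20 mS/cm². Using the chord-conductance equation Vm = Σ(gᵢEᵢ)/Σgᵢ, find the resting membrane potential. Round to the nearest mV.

-34 mV

Σ gᵢEᵢ = 3.6·(54.5) + 7.3·(-75.2) + 20·(-34.5) = -1042.76
Σ gᵢ = 3.6 + 7.3 + 20 = 30.9
Vm = -1042.76 / 30.9 = -33.75 mV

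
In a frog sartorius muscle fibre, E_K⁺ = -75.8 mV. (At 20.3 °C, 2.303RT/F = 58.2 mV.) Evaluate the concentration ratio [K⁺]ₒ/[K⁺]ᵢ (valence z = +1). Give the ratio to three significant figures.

0.0498

log₁₀([out]/[in]) = E·z/(58.2) = -75.8 × 1 / 58.2 = -1.3024
[out]/[in] = 10^(-1.3024) = 0.04984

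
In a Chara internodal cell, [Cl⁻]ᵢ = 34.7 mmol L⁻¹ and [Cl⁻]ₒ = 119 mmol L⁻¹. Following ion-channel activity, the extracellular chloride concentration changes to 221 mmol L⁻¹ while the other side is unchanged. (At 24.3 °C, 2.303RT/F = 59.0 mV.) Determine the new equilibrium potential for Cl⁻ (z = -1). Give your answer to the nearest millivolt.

After the shift: [Cl⁻]_out = 221, [Cl⁻]_in = 34.7 mmol L⁻¹.
E_new = (59.0/-1)·log₁₀(221/34.7) = -59.00 · (0.8041) = -47.44 mV

-47 mV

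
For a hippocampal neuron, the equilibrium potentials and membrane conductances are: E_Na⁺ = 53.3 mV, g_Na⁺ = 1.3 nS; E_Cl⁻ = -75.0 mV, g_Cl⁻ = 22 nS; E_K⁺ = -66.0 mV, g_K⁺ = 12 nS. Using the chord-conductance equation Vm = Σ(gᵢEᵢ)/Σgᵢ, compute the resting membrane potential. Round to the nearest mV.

-67 mV

Σ gᵢEᵢ = 1.3·(53.3) + 22·(-75.0) + 12·(-66.0) = -2372.71
Σ gᵢ = 1.3 + 22 + 12 = 35.3
Vm = -2372.71 / 35.3 = -67.22 mV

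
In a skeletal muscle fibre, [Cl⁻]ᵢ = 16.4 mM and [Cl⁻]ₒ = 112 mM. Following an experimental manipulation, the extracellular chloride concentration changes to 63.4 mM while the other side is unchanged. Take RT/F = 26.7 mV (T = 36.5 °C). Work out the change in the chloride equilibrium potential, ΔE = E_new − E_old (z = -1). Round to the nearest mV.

E_old = (26.7/-1)·ln(112/16.4) = -51.30 mV
E_new = (26.7/-1)·ln(63.4/16.4) = -36.10 mV
ΔE = -36.10 − (-51.30) = 15.19 mV

15 mV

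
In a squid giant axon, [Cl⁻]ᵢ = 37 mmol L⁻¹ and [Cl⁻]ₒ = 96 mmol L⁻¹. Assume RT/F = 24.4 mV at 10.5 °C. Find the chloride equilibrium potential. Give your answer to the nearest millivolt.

-23 mV

E = (24.4/z) · ln([Cl⁻]_out/[Cl⁻]_in) with z = -1.
For an anion, dividing by z = -1 reverses the sign.
= (24.4/-1) · ln(96/37) = -24.40 · ln(2.595)
= -24.40 · (0.9534) = -23.26 mV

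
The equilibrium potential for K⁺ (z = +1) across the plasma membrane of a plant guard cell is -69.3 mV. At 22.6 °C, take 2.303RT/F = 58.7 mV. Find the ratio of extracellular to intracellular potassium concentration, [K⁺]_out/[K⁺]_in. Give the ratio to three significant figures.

log₁₀([out]/[in]) = E·z/(58.7) = -69.3 × 1 / 58.7 = -1.1806
[out]/[in] = 10^(-1.1806) = 0.06598

0.0660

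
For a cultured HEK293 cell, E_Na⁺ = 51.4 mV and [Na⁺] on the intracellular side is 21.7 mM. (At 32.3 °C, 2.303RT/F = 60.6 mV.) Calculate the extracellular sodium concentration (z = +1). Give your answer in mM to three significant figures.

Nernst: E = (60.6/1) · log₁₀([out]/[in]), so log₁₀([out]/[in]) = 51.4 × 1 / 60.6 = 0.8482.
[out]/[in] = 10^(0.8482) = 7.05.
[out] = 7.05 × 21.7 = 153 mM.

153 mM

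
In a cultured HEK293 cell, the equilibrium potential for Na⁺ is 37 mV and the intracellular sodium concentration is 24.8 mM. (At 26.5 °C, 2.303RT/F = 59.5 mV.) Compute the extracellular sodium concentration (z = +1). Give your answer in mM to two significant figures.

Nernst: E = (59.5/1) · log₁₀([out]/[in]), so log₁₀([out]/[in]) = 37.0 × 1 / 59.5 = 0.6218.
[out]/[in] = 10^(0.6218) = 4.186.
[out] = 4.186 × 24.8 = 103.8 mM.

100 mM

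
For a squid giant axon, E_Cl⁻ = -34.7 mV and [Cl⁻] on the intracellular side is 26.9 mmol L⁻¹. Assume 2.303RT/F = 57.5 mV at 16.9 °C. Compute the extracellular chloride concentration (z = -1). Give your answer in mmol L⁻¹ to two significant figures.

Nernst: E = (57.5/-1) · log₁₀([out]/[in]), so log₁₀([out]/[in]) = -34.7 × -1 / 57.5 = 0.6035.
[out]/[in] = 10^(0.6035) = 4.013.
[out] = 4.013 × 26.9 = 108 mmol L⁻¹.

110 mmol L⁻¹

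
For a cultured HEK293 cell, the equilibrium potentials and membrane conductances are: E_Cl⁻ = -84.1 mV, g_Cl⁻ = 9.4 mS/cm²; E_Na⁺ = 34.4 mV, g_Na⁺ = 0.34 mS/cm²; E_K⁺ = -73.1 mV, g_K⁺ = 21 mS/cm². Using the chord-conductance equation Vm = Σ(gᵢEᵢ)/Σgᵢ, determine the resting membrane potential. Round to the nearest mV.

Σ gᵢEᵢ = 9.4·(-84.1) + 0.34·(34.4) + 21·(-73.1) = -2313.94
Σ gᵢ = 9.4 + 0.34 + 21 = 30.74
Vm = -2313.94 / 30.74 = -75.27 mV

-75 mV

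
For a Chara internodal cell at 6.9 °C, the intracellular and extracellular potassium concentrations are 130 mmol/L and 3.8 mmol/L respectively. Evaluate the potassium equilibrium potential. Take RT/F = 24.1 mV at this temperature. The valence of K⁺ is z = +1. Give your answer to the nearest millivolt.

E = (24.1/z) · ln([K⁺]_out/[K⁺]_in) with z = +1.
= (24.1/1) · ln(3.8/130) = 24.10 · ln(0.02923)
= 24.10 · (-3.5325) = -85.13 mV

-85 mV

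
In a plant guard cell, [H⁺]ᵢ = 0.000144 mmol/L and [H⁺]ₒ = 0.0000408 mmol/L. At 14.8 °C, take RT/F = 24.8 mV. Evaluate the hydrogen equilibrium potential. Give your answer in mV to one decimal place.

E = (24.8/z) · ln([H⁺]_out/[H⁺]_in) with z = +1.
= (24.8/1) · ln(0.0000408/0.000144) = 24.80 · ln(0.2833)
= 24.80 · (-1.2611) = -31.28 mV

-31.3 mV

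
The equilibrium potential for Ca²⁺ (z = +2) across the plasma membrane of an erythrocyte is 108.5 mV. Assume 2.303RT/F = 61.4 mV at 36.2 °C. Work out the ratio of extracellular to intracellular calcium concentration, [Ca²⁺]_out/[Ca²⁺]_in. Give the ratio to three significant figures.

log₁₀([out]/[in]) = E·z/(61.4) = 108.5 × 2 / 61.4 = 3.5342
[out]/[in] = 10^(3.5342) = 3421

3420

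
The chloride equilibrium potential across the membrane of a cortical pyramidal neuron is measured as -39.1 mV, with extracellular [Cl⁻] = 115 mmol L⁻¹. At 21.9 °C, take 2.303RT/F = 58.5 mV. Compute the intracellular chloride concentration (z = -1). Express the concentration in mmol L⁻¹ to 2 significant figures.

Nernst: E = (58.5/-1) · log₁₀([out]/[in]), so log₁₀([out]/[in]) = -39.1 × -1 / 58.5 = 0.6684.
[out]/[in] = 10^(0.6684) = 4.66.
[in] = 115 / 4.66 = 24.68 mmol L⁻¹.

25 mmol L⁻¹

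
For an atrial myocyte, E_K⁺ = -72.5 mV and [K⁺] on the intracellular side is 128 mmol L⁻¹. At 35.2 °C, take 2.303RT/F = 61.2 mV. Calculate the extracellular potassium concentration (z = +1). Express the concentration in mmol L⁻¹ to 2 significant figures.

Nernst: E = (61.2/1) · log₁₀([out]/[in]), so log₁₀([out]/[in]) = -72.5 × 1 / 61.2 = -1.1846.
[out]/[in] = 10^(-1.1846) = 0.06537.
[out] = 0.06537 × 128 = 8.367 mmol L⁻¹.

8.4 mmol L⁻¹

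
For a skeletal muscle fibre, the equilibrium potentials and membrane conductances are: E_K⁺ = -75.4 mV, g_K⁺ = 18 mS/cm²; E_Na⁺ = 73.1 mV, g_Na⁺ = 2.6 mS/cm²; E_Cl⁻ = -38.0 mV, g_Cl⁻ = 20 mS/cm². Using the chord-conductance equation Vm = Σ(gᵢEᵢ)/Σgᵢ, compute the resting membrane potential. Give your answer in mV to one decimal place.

-47.5 mV

Σ gᵢEᵢ = 18·(-75.4) + 2.6·(73.1) + 20·(-38.0) = -1927.14
Σ gᵢ = 18 + 2.6 + 20 = 40.6
Vm = -1927.14 / 40.6 = -47.47 mV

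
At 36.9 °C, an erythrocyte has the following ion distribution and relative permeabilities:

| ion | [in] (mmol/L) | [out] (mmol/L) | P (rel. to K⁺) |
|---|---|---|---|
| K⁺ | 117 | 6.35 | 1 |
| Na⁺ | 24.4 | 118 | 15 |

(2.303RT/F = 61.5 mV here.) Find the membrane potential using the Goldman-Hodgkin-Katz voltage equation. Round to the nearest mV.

35 mV

Vm = 61.5 · log₁₀[(Σ P·[cation]ₒ + Σ P·[anion]ᵢ) / (Σ P·[cation]ᵢ + Σ P·[anion]ₒ)]
Numerator = 1×6.35 + 15×118 = 1776
Denominator = 1×117 + 15×24.4 = 483
Vm = 61.5 · log₁₀(3.6777) = 61.5 × (0.5656) = 34.78 mV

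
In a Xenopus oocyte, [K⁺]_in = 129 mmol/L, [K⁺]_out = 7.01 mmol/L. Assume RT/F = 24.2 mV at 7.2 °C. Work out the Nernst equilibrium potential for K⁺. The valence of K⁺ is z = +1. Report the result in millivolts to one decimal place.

E = (24.2/z) · ln([K⁺]_out/[K⁺]_in) with z = +1.
= (24.2/1) · ln(7.01/129) = 24.20 · ln(0.05434)
= 24.20 · (-2.9125) = -70.48 mV

-70.5 mV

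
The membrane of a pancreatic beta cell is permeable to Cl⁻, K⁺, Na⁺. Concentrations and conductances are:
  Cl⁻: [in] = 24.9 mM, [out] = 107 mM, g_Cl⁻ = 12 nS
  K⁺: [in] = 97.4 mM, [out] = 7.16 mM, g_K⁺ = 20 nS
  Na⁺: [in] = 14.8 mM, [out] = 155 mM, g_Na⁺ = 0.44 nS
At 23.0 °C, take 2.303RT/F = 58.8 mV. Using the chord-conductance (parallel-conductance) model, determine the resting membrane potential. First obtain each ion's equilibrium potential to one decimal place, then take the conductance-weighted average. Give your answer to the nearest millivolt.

E_Cl⁻ = (58.8/-1)·log₁₀(107/24.9) = -37.2 mV
E_K⁺ = (58.8/1)·log₁₀(7.16/97.4) = -66.7 mV
E_Na⁺ = (58.8/1)·log₁₀(155/14.8) = 60.0 mV
Vm = (Σ gᵢEᵢ)/(Σ gᵢ) = (12·-37.2 + 20·-66.7 + 0.44·60.0) / (12 + 20 + 0.44)
= -1754.00 / 32.44 = -54.07 mV

-54 mV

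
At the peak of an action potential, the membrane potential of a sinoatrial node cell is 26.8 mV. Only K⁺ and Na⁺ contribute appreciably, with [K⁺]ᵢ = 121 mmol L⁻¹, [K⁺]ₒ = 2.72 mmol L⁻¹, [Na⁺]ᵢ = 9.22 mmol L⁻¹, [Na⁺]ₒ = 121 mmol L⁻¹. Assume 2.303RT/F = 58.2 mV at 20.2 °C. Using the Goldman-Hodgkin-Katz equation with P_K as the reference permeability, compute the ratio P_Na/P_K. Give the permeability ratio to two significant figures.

Let α = P_Na/P_K. GHK: Vm = 58.2·log₁₀[(Kₒ + α·Naₒ)/(Kᵢ + α·Naᵢ)].
10^(Vm/58.2) = 10^(26.8/58.2) = 2.8872
So 2.8872·(Kᵢ + α·Naᵢ) = Kₒ + α·Naₒ → α = (2.8872·121.0 − 2.72) / (121.0 − 2.8872·9.22)
α = (349.4 − 2.72) / (121.0 − 26.62) = 346.6/94.38 = 3.673

3.7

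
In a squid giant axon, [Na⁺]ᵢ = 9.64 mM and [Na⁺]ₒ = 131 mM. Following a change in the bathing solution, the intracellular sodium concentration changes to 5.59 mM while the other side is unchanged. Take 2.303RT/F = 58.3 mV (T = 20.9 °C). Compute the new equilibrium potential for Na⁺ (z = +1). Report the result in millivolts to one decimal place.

After the shift: [Na⁺]_out = 131, [Na⁺]_in = 5.59 mM.
E_new = (58.3/1)·log₁₀(131/5.59) = 58.30 · (1.3699) = 79.86 mV

79.9 mV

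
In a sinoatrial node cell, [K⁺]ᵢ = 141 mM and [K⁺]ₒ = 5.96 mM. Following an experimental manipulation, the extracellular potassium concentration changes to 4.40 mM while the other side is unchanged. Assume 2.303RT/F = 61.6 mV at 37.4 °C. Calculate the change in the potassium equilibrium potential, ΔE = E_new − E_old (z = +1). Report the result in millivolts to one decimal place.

E_old = (61.6/1)·log₁₀(5.96/141) = -84.64 mV
E_new = (61.6/1)·log₁₀(4.40/141) = -92.76 mV
ΔE = -92.76 − (-84.64) = -8.12 mV

-8.1 mV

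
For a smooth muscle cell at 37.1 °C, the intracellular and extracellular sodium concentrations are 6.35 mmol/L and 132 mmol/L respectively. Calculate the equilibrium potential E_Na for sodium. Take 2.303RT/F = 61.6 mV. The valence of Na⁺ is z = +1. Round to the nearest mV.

81 mV

E = (61.6/z) · log₁₀([Na⁺]_out/[Na⁺]_in) with z = +1.
= (61.6/1) · log₁₀(132/6.35) = 61.60 · log₁₀(20.79)
= 61.60 · (1.3178) = 81.18 mV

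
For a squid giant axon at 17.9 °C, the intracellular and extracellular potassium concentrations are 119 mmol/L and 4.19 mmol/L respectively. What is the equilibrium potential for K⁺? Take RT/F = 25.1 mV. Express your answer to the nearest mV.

E = (25.1/z) · ln([K⁺]_out/[K⁺]_in) with z = +1.
= (25.1/1) · ln(4.19/119) = 25.10 · ln(0.03521)
= 25.10 · (-3.3464) = -84.00 mV

-84 mV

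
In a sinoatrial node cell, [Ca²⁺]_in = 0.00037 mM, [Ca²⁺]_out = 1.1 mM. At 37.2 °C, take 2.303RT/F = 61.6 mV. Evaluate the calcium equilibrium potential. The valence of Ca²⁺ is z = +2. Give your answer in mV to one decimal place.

107.0 mV

E = (61.6/z) · log₁₀([Ca²⁺]_out/[Ca²⁺]_in) with z = +2.
= (61.6/2) · log₁₀(1.1/0.00037) = 30.80 · log₁₀(2973)
= 30.80 · (3.4732) = 106.97 mV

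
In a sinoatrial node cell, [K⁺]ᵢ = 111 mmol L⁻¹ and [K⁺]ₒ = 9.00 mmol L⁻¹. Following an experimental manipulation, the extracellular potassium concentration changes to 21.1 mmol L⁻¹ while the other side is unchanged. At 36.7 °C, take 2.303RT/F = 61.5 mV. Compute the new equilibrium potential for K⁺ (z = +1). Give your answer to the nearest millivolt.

After the shift: [K⁺]_out = 21.1, [K⁺]_in = 111 mmol L⁻¹.
E_new = (61.5/1)·log₁₀(21.1/111) = 61.50 · (-0.7210) = -44.34 mV

-44 mV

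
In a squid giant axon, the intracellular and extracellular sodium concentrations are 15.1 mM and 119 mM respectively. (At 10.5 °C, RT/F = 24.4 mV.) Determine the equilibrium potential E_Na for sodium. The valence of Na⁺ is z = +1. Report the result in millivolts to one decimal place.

50.4 mV

E = (24.4/z) · ln([Na⁺]_out/[Na⁺]_in) with z = +1.
= (24.4/1) · ln(119/15.1) = 24.40 · ln(7.881)
= 24.40 · (2.0644) = 50.37 mV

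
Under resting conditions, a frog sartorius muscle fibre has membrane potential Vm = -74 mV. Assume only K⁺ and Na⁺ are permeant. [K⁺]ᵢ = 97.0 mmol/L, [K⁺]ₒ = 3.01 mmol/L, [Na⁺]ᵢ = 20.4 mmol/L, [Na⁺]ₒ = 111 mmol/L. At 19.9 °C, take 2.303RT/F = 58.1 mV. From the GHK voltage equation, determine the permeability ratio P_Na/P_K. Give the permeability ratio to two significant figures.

Let α = P_Na/P_K. GHK: Vm = 58.1·log₁₀[(Kₒ + α·Naₒ)/(Kᵢ + α·Naᵢ)].
10^(Vm/58.1) = 10^(-74.0/58.1) = 0.053252
So 0.053252·(Kᵢ + α·Naᵢ) = Kₒ + α·Naₒ → α = (0.053252·97.0 − 3.01) / (111.0 − 0.053252·20.4)
α = (5.165 − 3.01) / (111.0 − 1.086) = 2.155/109.9 = 0.01961

0.020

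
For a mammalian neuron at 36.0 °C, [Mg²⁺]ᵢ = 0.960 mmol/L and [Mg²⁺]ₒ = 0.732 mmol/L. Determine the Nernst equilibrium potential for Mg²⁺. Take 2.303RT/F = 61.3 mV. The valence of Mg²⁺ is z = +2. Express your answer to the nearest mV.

-4 mV

E = (61.3/z) · log₁₀([Mg²⁺]_out/[Mg²⁺]_in) with z = +2.
= (61.3/2) · log₁₀(0.732/0.960) = 30.65 · log₁₀(0.7625)
= 30.65 · (-0.1178) = -3.61 mV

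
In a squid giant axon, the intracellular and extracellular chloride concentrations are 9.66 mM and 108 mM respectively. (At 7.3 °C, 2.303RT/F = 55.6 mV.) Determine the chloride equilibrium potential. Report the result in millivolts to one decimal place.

E = (55.6/z) · log₁₀([Cl⁻]_out/[Cl⁻]_in) with z = -1.
For an anion, dividing by z = -1 reverses the sign.
= (55.6/-1) · log₁₀(108/9.66) = -55.60 · log₁₀(11.18)
= -55.60 · (1.0484) = -58.29 mV

-58.3 mV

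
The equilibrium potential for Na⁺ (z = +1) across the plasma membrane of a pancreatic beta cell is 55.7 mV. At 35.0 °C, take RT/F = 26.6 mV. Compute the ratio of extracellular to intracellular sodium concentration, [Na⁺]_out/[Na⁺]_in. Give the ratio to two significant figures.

8.1

ln([out]/[in]) = E·z/(26.6) = 55.7 × 1 / 26.6 = 2.0940
[out]/[in] = e^(2.0940) = 8.117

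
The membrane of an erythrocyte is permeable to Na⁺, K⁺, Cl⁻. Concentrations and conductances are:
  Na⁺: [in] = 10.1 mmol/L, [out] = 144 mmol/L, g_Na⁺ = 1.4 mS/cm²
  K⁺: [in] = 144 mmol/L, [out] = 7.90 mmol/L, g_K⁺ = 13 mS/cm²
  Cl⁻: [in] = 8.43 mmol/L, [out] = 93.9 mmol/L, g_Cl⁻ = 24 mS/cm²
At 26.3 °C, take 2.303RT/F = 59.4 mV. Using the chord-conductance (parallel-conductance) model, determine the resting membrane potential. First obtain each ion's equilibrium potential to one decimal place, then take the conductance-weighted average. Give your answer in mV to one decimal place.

-61.7 mV

E_Na⁺ = (59.4/1)·log₁₀(144/10.1) = 68.6 mV
E_K⁺ = (59.4/1)·log₁₀(7.90/144) = -74.9 mV
E_Cl⁻ = (59.4/-1)·log₁₀(93.9/8.43) = -62.2 mV
Vm = (Σ gᵢEᵢ)/(Σ gᵢ) = (1.4·68.6 + 13·-74.9 + 24·-62.2) / (1.4 + 13 + 24)
= -2370.46 / 38.4 = -61.73 mV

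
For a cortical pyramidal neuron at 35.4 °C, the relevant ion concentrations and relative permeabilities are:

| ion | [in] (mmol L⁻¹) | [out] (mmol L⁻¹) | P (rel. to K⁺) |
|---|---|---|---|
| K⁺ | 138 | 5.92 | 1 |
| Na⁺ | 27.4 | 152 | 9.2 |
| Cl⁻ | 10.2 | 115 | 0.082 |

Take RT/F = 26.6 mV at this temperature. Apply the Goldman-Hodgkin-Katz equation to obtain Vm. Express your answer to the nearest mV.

Vm = 26.6 · ln[(Σ P·[cation]ₒ + Σ P·[anion]ᵢ) / (Σ P·[cation]ᵢ + Σ P·[anion]ₒ)]
Numerator = 1×5.92 + 9.2×152 + 0.082×10.2 = 1405
Denominator = 1×138 + 9.2×27.4 + 0.082×115 = 399.5
Vm = 26.6 · ln(3.5172) = 26.6 × (1.2577) = 33.45 mV

33 mV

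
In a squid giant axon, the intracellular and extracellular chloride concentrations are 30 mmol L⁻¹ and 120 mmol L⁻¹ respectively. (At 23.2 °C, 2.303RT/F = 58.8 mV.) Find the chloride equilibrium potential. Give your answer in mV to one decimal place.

E = (58.8/z) · log₁₀([Cl⁻]_out/[Cl⁻]_in) with z = -1.
For an anion, dividing by z = -1 reverses the sign.
= (58.8/-1) · log₁₀(120/30) = -58.80 · log₁₀(4)
= -58.80 · (0.6021) = -35.40 mV

-35.4 mV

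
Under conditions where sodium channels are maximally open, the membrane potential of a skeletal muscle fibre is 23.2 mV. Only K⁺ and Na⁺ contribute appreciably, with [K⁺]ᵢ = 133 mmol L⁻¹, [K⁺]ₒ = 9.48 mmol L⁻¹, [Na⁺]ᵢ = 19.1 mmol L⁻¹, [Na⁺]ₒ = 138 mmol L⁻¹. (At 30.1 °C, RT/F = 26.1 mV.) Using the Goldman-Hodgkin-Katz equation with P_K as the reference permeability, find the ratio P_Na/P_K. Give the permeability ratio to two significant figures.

Let α = P_Na/P_K. GHK: Vm = 26.1·ln[(Kₒ + α·Naₒ)/(Kᵢ + α·Naᵢ)].
e^(Vm/26.1) = e^(23.2/26.1) = 2.4324
So 2.4324·(Kᵢ + α·Naᵢ) = Kₒ + α·Naₒ → α = (2.4324·133.0 − 9.48) / (138.0 − 2.4324·19.1)
α = (323.5 − 9.48) / (138.0 − 46.46) = 314/91.54 = 3.431

3.4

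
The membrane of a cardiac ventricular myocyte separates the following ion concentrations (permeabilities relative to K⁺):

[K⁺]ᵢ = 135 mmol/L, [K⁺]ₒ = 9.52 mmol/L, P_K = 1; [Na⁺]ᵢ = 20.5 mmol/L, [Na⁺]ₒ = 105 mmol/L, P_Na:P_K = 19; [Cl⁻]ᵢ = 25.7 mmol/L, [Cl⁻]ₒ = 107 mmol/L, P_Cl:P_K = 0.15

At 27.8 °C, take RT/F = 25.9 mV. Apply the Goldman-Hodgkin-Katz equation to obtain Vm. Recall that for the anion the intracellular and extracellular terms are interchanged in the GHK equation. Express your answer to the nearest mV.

34 mV

Vm = 25.9 · ln[(Σ P·[cation]ₒ + Σ P·[anion]ᵢ) / (Σ P·[cation]ᵢ + Σ P·[anion]ₒ)]
Numerator = 1×9.52 + 19×105 + 0.15×25.7 = 2008
Denominator = 1×135 + 19×20.5 + 0.15×107 = 540.5
Vm = 25.9 · ln(3.7154) = 25.9 × (1.3125) = 33.99 mV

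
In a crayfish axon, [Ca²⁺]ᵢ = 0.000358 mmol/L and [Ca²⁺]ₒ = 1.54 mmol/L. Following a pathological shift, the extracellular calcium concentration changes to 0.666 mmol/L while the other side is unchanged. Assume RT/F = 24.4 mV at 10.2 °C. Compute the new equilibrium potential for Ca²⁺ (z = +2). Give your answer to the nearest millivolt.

After the shift: [Ca²⁺]_out = 0.666, [Ca²⁺]_in = 0.000358 mmol/L.
E_new = (24.4/2)·ln(0.666/0.000358) = 12.20 · (7.5285) = 91.85 mV

92 mV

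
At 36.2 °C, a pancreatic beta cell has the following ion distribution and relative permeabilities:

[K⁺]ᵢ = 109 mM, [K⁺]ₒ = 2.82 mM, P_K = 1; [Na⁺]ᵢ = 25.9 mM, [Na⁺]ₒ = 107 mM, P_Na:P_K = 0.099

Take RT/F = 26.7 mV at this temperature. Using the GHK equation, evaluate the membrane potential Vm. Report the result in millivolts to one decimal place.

-56.6 mV

Vm = 26.7 · ln[(Σ P·[cation]ₒ + Σ P·[anion]ᵢ) / (Σ P·[cation]ᵢ + Σ P·[anion]ₒ)]
Numerator = 1×2.82 + 0.099×107 = 13.41
Denominator = 1×109 + 0.099×25.9 = 111.6
Vm = 26.7 · ln(0.12023) = 26.7 × (-2.1184) = -56.56 mV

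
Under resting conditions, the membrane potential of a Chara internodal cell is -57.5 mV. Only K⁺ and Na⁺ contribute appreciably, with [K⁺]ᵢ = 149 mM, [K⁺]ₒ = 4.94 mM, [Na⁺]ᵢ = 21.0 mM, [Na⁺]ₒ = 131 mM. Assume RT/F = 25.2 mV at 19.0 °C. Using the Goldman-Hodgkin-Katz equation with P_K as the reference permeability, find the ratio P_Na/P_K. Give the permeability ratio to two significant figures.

0.080

Let α = P_Na/P_K. GHK: Vm = 25.2·ln[(Kₒ + α·Naₒ)/(Kᵢ + α·Naᵢ)].
e^(Vm/25.2) = e^(-57.5/25.2) = 0.10211
So 0.10211·(Kᵢ + α·Naᵢ) = Kₒ + α·Naₒ → α = (0.10211·149.0 − 4.94) / (131.0 − 0.10211·21.0)
α = (15.21 − 4.94) / (131.0 − 2.144) = 10.27/128.9 = 0.07973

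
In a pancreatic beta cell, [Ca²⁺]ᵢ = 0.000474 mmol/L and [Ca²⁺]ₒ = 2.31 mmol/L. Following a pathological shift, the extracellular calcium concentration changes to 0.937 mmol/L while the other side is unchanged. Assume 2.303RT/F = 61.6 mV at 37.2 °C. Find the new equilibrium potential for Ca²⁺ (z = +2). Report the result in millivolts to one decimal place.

After the shift: [Ca²⁺]_out = 0.937, [Ca²⁺]_in = 0.000474 mmol/L.
E_new = (61.6/2)·log₁₀(0.937/0.000474) = 30.80 · (3.2960) = 101.52 mV

101.5 mV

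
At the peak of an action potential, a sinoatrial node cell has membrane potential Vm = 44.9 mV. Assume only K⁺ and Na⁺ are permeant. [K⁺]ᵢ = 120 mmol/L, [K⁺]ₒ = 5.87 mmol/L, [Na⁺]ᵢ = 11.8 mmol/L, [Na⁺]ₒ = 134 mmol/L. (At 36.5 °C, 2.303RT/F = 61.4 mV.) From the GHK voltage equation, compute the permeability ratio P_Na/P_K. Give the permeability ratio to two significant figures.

9.1

Let α = P_Na/P_K. GHK: Vm = 61.4·log₁₀[(Kₒ + α·Naₒ)/(Kᵢ + α·Naᵢ)].
10^(Vm/61.4) = 10^(44.9/61.4) = 5.386
So 5.386·(Kᵢ + α·Naᵢ) = Kₒ + α·Naₒ → α = (5.386·120.0 − 5.87) / (134.0 − 5.386·11.8)
α = (646.3 − 5.87) / (134.0 − 63.56) = 640.5/70.44 = 9.092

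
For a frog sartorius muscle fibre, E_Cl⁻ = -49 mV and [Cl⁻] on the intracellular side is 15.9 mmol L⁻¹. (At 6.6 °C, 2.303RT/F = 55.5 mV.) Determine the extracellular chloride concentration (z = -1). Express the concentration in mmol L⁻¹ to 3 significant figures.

Nernst: E = (55.5/-1) · log₁₀([out]/[in]), so log₁₀([out]/[in]) = -49.0 × -1 / 55.5 = 0.8829.
[out]/[in] = 10^(0.8829) = 7.636.
[out] = 7.636 × 15.9 = 121.4 mmol L⁻¹.

121 mmol L⁻¹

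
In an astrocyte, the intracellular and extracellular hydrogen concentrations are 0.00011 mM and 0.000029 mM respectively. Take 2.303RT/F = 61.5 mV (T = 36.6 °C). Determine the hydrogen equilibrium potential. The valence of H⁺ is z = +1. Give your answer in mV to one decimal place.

E = (61.5/z) · log₁₀([H⁺]_out/[H⁺]_in) with z = +1.
= (61.5/1) · log₁₀(0.000029/0.00011) = 61.50 · log₁₀(0.2636)
= 61.50 · (-0.5790) = -35.61 mV

-35.6 mV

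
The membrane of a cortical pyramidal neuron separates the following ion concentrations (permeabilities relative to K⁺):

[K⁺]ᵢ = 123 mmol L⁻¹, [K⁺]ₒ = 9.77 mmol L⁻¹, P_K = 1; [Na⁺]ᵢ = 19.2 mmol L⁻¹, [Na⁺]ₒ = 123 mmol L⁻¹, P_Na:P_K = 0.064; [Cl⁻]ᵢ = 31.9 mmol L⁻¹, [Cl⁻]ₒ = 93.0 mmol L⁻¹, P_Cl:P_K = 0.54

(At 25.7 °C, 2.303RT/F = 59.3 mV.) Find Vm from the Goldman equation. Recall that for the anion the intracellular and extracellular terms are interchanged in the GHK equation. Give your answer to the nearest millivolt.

-41 mV

Vm = 59.3 · log₁₀[(Σ P·[cation]ₒ + Σ P·[anion]ᵢ) / (Σ P·[cation]ᵢ + Σ P·[anion]ₒ)]
Numerator = 1×9.77 + 0.064×123 + 0.54×31.9 = 34.87
Denominator = 1×123 + 0.064×19.2 + 0.54×93.0 = 174.4
Vm = 59.3 · log₁₀(0.19988) = 59.3 × (-0.6992) = -41.46 mV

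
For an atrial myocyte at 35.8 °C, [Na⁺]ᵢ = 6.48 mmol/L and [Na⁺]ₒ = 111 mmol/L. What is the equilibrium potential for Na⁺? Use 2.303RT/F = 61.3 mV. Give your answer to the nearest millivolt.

76 mV

E = (61.3/z) · log₁₀([Na⁺]_out/[Na⁺]_in) with z = +1.
= (61.3/1) · log₁₀(111/6.48) = 61.30 · log₁₀(17.13)
= 61.30 · (1.2337) = 75.63 mV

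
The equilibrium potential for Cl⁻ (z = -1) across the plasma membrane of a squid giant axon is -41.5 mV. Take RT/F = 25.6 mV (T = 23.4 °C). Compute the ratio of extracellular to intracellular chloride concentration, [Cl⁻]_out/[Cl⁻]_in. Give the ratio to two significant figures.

5.1

ln([out]/[in]) = E·z/(25.6) = -41.5 × -1 / 25.6 = 1.6211
[out]/[in] = e^(1.6211) = 5.059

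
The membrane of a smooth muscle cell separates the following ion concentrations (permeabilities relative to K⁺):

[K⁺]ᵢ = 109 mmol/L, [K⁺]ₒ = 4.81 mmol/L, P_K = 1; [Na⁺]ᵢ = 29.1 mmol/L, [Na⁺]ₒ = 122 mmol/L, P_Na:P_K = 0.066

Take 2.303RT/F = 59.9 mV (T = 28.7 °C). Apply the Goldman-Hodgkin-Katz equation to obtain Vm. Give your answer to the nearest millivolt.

Vm = 59.9 · log₁₀[(Σ P·[cation]ₒ + Σ P·[anion]ᵢ) / (Σ P·[cation]ᵢ + Σ P·[anion]ₒ)]
Numerator = 1×4.81 + 0.066×122 = 12.86
Denominator = 1×109 + 0.066×29.1 = 110.9
Vm = 59.9 · log₁₀(0.11596) = 59.9 × (-0.9357) = -56.05 mV

-56 mV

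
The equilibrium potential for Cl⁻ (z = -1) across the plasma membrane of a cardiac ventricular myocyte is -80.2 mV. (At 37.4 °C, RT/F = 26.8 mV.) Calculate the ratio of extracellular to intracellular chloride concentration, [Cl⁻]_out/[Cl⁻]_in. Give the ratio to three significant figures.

ln([out]/[in]) = E·z/(26.8) = -80.2 × -1 / 26.8 = 2.9925
[out]/[in] = e^(2.9925) = 19.94

19.9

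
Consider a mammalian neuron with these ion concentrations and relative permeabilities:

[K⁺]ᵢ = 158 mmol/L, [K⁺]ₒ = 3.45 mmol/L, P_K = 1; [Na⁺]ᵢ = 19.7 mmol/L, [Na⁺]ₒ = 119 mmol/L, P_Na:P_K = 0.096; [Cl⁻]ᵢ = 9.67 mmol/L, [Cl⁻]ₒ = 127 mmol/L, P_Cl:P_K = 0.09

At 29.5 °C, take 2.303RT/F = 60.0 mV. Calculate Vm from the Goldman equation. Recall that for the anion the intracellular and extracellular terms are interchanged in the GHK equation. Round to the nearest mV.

Vm = 60.0 · log₁₀[(Σ P·[cation]ₒ + Σ P·[anion]ᵢ) / (Σ P·[cation]ᵢ + Σ P·[anion]ₒ)]
Numerator = 1×3.45 + 0.096×119 + 0.09×9.67 = 15.74
Denominator = 1×158 + 0.096×19.7 + 0.09×127 = 171.3
Vm = 60.0 · log₁₀(0.091899) = 60.0 × (-1.0367) = -62.20 mV

-62 mV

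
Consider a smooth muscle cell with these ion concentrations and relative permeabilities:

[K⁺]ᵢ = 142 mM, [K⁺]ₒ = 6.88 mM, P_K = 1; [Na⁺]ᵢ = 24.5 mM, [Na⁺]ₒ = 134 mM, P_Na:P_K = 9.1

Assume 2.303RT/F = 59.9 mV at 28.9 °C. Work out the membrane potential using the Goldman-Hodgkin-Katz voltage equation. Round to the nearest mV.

Vm = 59.9 · log₁₀[(Σ P·[cation]ₒ + Σ P·[anion]ᵢ) / (Σ P·[cation]ᵢ + Σ P·[anion]ₒ)]
Numerator = 1×6.88 + 9.1×134 = 1226
Denominator = 1×142 + 9.1×24.5 = 364.9
Vm = 59.9 · log₁₀(3.3601) = 59.9 × (0.5264) = 31.53 mV

32 mV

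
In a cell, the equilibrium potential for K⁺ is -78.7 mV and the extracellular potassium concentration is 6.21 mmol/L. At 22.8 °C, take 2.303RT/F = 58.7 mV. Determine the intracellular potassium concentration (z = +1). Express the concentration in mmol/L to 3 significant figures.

136 mmol/L

Nernst: E = (58.7/1) · log₁₀([out]/[in]), so log₁₀([out]/[in]) = -78.7 × 1 / 58.7 = -1.3407.
[out]/[in] = 10^(-1.3407) = 0.04563.
[in] = 6.21 / 0.04563 = 136.1 mmol/L.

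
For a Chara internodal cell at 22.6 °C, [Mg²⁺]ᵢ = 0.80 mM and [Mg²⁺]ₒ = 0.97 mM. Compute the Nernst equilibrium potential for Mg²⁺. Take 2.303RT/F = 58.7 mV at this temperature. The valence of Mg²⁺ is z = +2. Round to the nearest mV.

E = (58.7/z) · log₁₀([Mg²⁺]_out/[Mg²⁺]_in) with z = +2.
= (58.7/2) · log₁₀(0.97/0.80) = 29.35 · log₁₀(1.212)
= 29.35 · (0.0837) = 2.46 mV

2 mV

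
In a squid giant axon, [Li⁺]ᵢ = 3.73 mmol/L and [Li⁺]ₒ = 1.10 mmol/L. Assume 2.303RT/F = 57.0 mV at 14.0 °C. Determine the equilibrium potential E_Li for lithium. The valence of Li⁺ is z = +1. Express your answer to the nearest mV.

E = (57.0/z) · log₁₀([Li⁺]_out/[Li⁺]_in) with z = +1.
= (57.0/1) · log₁₀(1.10/3.73) = 57.00 · log₁₀(0.2949)
= 57.00 · (-0.5303) = -30.23 mV

-30 mV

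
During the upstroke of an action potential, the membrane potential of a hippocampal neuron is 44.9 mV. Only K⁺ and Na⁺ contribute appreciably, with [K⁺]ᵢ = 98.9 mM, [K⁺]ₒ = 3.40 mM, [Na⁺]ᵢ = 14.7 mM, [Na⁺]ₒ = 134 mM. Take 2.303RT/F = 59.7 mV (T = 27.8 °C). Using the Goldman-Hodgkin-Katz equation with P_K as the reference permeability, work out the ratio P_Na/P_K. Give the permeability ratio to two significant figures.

Let α = P_Na/P_K. GHK: Vm = 59.7·log₁₀[(Kₒ + α·Naₒ)/(Kᵢ + α·Naᵢ)].
10^(Vm/59.7) = 10^(44.9/59.7) = 5.6506
So 5.6506·(Kᵢ + α·Naᵢ) = Kₒ + α·Naₒ → α = (5.6506·98.9 − 3.4) / (134.0 − 5.6506·14.7)
α = (558.8 − 3.4) / (134.0 − 83.06) = 555.4/50.94 = 10.9

11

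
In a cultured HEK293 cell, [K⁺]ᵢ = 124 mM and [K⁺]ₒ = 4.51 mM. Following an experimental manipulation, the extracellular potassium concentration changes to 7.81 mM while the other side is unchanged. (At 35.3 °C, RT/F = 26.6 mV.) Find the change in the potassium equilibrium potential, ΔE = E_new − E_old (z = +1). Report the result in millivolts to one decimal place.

14.6 mV

E_old = (26.6/1)·ln(4.51/124) = -88.15 mV
E_new = (26.6/1)·ln(7.81/124) = -73.55 mV
ΔE = -73.55 − (-88.15) = 14.61 mV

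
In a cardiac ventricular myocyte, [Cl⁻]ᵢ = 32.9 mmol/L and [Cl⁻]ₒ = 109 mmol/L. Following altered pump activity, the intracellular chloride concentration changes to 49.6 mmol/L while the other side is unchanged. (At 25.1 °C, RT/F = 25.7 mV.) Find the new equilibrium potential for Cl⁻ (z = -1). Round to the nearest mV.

-20 mV

After the shift: [Cl⁻]_out = 109, [Cl⁻]_in = 49.6 mmol/L.
E_new = (25.7/-1)·ln(109/49.6) = -25.70 · (0.7874) = -20.24 mV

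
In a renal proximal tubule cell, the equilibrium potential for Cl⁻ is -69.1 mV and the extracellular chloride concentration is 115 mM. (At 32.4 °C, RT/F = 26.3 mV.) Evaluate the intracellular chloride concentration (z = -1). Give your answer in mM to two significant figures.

Nernst: E = (26.3/-1) · ln([out]/[in]), so ln([out]/[in]) = -69.1 × -1 / 26.3 = 2.6274.
[out]/[in] = e^(2.6274) = 13.84.
[in] = 115 / 13.84 = 8.311 mM.

8.3 mM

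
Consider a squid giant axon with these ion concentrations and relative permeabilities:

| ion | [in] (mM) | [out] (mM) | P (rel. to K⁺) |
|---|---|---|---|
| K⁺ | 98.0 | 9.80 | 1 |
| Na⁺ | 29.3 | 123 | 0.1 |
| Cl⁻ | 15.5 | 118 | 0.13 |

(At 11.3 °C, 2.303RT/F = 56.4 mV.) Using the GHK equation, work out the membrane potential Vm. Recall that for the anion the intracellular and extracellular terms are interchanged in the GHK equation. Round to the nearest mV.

Vm = 56.4 · log₁₀[(Σ P·[cation]ₒ + Σ P·[anion]ᵢ) / (Σ P·[cation]ᵢ + Σ P·[anion]ₒ)]
Numerator = 1×9.80 + 0.1×123 + 0.13×15.5 = 24.12
Denominator = 1×98.0 + 0.1×29.3 + 0.13×118 = 116.3
Vm = 56.4 · log₁₀(0.20741) = 56.4 × (-0.6832) = -38.53 mV

-39 mV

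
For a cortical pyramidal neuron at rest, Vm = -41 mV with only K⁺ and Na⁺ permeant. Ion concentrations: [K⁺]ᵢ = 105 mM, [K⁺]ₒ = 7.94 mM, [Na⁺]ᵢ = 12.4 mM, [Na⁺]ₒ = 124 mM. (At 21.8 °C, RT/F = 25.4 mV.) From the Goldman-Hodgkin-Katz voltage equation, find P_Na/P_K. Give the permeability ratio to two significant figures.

0.11

Let α = P_Na/P_K. GHK: Vm = 25.4·ln[(Kₒ + α·Naₒ)/(Kᵢ + α·Naᵢ)].
e^(Vm/25.4) = e^(-41.0/25.4) = 0.19906
So 0.19906·(Kᵢ + α·Naᵢ) = Kₒ + α·Naₒ → α = (0.19906·105.0 − 7.94) / (124.0 − 0.19906·12.4)
α = (20.9 − 7.94) / (124.0 − 2.468) = 12.96/121.5 = 0.1066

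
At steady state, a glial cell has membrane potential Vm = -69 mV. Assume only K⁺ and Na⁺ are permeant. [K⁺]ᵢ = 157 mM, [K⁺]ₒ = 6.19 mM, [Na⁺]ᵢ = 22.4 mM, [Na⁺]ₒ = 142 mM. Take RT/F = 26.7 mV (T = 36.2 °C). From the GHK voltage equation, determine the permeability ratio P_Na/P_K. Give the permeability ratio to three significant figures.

Let α = P_Na/P_K. GHK: Vm = 26.7·ln[(Kₒ + α·Naₒ)/(Kᵢ + α·Naᵢ)].
e^(Vm/26.7) = e^(-69.0/26.7) = 0.075451
So 0.075451·(Kᵢ + α·Naᵢ) = Kₒ + α·Naₒ → α = (0.075451·157.0 − 6.19) / (142.0 − 0.075451·22.4)
α = (11.85 − 6.19) / (142.0 − 1.69) = 5.656/140.3 = 0.04031

0.0403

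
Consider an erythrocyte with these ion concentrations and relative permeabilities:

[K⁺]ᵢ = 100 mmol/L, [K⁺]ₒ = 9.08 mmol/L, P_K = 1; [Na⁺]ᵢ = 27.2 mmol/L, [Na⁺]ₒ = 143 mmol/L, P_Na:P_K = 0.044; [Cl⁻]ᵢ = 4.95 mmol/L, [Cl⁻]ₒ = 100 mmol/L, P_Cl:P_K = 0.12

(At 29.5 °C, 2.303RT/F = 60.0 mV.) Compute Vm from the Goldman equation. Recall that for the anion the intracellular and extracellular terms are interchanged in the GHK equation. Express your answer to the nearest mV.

-51 mV

Vm = 60.0 · log₁₀[(Σ P·[cation]ₒ + Σ P·[anion]ᵢ) / (Σ P·[cation]ᵢ + Σ P·[anion]ₒ)]
Numerator = 1×9.08 + 0.044×143 + 0.12×4.95 = 15.97
Denominator = 1×100 + 0.044×27.2 + 0.12×100 = 113.2
Vm = 60.0 · log₁₀(0.14105) = 60.0 × (-0.8506) = -51.04 mV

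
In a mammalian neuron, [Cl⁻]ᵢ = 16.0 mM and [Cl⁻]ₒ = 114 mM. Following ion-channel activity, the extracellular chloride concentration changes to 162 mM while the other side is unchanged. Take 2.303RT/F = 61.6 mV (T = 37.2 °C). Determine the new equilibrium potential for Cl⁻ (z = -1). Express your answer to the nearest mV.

-62 mV

After the shift: [Cl⁻]_out = 162, [Cl⁻]_in = 16.0 mM.
E_new = (61.6/-1)·log₁₀(162/16.0) = -61.60 · (1.0054) = -61.93 mV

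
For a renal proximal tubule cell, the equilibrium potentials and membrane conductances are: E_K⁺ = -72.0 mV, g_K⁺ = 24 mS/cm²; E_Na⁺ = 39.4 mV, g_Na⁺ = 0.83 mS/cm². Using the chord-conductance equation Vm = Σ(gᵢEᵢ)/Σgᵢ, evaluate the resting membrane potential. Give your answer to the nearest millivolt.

Σ gᵢEᵢ = 24·(-72.0) + 0.83·(39.4) = -1695.30
Σ gᵢ = 24 + 0.83 = 24.83
Vm = -1695.30 / 24.83 = -68.28 mV

-68 mV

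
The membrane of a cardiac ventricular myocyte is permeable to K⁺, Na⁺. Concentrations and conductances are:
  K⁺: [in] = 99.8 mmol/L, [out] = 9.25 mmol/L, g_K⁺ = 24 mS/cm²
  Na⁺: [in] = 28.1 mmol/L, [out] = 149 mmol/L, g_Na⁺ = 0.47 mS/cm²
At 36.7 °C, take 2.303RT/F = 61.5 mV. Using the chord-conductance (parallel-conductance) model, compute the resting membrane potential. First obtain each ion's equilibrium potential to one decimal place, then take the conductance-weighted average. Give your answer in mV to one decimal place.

-61.4 mV

E_K⁺ = (61.5/1)·log₁₀(9.25/99.8) = -63.5 mV
E_Na⁺ = (61.5/1)·log₁₀(149/28.1) = 44.6 mV
Vm = (Σ gᵢEᵢ)/(Σ gᵢ) = (24·-63.5 + 0.47·44.6) / (24 + 0.47)
= -1503.04 / 24.47 = -61.42 mV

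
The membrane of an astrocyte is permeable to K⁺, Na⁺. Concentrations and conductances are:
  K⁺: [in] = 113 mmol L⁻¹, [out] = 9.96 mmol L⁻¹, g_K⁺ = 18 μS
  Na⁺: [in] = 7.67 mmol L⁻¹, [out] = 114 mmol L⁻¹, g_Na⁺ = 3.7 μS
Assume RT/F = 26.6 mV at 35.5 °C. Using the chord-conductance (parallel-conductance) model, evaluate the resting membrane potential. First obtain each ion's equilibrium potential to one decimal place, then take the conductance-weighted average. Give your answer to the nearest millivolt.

-41 mV

E_K⁺ = (26.6/1)·ln(9.96/113) = -64.6 mV
E_Na⁺ = (26.6/1)·ln(114/7.67) = 71.8 mV
Vm = (Σ gᵢEᵢ)/(Σ gᵢ) = (18·-64.6 + 3.7·71.8) / (18 + 3.7)
= -897.14 / 21.7 = -41.34 mV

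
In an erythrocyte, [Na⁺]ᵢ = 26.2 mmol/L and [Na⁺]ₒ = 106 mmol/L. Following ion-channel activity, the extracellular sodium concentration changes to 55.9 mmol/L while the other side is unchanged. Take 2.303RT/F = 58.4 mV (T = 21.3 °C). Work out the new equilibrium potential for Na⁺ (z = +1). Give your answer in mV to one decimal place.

After the shift: [Na⁺]_out = 55.9, [Na⁺]_in = 26.2 mmol/L.
E_new = (58.4/1)·log₁₀(55.9/26.2) = 58.40 · (0.3291) = 19.22 mV

19.2 mV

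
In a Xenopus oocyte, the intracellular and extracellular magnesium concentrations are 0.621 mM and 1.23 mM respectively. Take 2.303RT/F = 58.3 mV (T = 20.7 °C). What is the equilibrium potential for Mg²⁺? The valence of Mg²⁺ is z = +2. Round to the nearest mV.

9 mV

E = (58.3/z) · log₁₀([Mg²⁺]_out/[Mg²⁺]_in) with z = +2.
= (58.3/2) · log₁₀(1.23/0.621) = 29.15 · log₁₀(1.981)
= 29.15 · (0.2968) = 8.65 mV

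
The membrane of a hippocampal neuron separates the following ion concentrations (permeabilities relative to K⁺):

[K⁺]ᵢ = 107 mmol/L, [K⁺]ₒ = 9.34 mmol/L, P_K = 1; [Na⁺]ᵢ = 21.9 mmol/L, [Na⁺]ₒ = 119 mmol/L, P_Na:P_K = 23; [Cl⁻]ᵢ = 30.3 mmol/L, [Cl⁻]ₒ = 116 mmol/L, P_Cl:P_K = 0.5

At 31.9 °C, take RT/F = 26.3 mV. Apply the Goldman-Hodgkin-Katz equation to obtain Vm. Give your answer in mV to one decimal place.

Vm = 26.3 · ln[(Σ P·[cation]ₒ + Σ P·[anion]ᵢ) / (Σ P·[cation]ᵢ + Σ P·[anion]ₒ)]
Numerator = 1×9.34 + 23×119 + 0.5×30.3 = 2761
Denominator = 1×107 + 23×21.9 + 0.5×116 = 668.7
Vm = 26.3 · ln(4.1296) = 26.3 × (1.4182) = 37.30 mV

37.3 mV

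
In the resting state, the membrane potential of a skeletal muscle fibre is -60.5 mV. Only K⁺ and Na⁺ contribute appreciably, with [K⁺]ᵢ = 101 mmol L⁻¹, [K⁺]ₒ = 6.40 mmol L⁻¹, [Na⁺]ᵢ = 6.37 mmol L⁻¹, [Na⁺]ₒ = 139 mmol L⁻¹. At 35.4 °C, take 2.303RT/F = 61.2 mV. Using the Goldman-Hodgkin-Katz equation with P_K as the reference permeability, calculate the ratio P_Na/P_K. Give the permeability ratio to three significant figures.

Let α = P_Na/P_K. GHK: Vm = 61.2·log₁₀[(Kₒ + α·Naₒ)/(Kᵢ + α·Naᵢ)].
10^(Vm/61.2) = 10^(-60.5/61.2) = 0.10267
So 0.10267·(Kᵢ + α·Naᵢ) = Kₒ + α·Naₒ → α = (0.10267·101.0 − 6.4) / (139.0 − 0.10267·6.37)
α = (10.37 − 6.4) / (139.0 − 0.654) = 3.97/138.3 = 0.02869

0.0287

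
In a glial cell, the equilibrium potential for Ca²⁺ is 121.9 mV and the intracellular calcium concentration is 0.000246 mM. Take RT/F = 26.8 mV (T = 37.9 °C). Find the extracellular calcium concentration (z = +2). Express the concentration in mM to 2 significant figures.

Nernst: E = (26.8/2) · ln([out]/[in]), so ln([out]/[in]) = 121.9 × 2 / 26.8 = 9.0970.
[out]/[in] = e^(9.0970) = 8929.
[out] = 8929 × 0.000246 = 2.196 mM.

2.2 mM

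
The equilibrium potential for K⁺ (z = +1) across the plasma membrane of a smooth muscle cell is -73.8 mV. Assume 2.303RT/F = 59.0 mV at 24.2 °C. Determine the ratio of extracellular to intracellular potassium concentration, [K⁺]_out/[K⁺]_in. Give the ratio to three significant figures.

log₁₀([out]/[in]) = E·z/(59.0) = -73.8 × 1 / 59.0 = -1.2508
[out]/[in] = 10^(-1.2508) = 0.05612

0.0561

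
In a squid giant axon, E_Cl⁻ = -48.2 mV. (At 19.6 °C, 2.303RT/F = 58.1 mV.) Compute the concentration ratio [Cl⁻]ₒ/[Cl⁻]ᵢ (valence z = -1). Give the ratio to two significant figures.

log₁₀([out]/[in]) = E·z/(58.1) = -48.2 × -1 / 58.1 = 0.8296
[out]/[in] = 10^(0.8296) = 6.755

6.8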